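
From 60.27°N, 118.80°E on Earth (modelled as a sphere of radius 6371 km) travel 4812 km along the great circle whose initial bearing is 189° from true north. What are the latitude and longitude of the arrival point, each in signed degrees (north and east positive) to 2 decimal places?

Angular distance δ = d/R = 4812/6371 = 0.75530 rad; initial bearing θ = 3.2987 rad.
sin φ₂ = sin φ₁ cos δ + cos φ₁ sin δ cos θ = (0.8684)(0.7281) + (0.4959)(0.6855)(-0.9877) = 0.2965, so φ₂ = 17.25°.
Δλ = atan2(sin θ sin δ cos φ₁, cos δ − sin φ₁ sin φ₂) = atan2(-0.0532, 0.4706) = -6.447°.
λ₂ = 118.800° − 6.447° = 112.35°.

17.25°, 112.35°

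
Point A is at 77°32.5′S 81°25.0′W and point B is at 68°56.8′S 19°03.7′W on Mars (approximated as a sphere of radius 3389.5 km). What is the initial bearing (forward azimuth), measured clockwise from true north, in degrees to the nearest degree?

97°

With φ₁ = -1.3534, φ₂ = -1.2033, Δλ = 1.0883 rad, the forward-azimuth formula gives
θ = atan2( sin Δλ cos φ₂ , cos φ₁ sin φ₂ − sin φ₁ cos φ₂ cos Δλ ) = atan2(0.3182, -0.0386) = 96.91°.
So the initial bearing is 97°.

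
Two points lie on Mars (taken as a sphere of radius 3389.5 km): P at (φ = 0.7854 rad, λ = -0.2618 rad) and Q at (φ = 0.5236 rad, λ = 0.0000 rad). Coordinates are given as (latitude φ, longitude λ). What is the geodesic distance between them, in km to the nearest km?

With latitudes φ₁ = 45.000°, φ₂ = 30.000° and longitude difference Δλ = 15.000°:
cos c = sin φ₁ sin φ₂ + cos φ₁ cos φ₂ cos Δλ = (0.7071)(0.5000) + (0.7071)(0.8660)(0.9659) = 0.94506,
so c = arccos(0.94506) = 0.33302 rad.
Distance = R·c = 3389.5 × 0.3330 ≈ 1129 km.

1129 km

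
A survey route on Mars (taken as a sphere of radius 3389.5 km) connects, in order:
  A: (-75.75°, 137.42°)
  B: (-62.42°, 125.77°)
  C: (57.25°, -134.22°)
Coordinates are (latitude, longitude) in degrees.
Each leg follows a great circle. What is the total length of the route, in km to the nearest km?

9228 km

Leg A→B: central angle 0.2426 rad, distance 822.4 km.
Leg B→C: central angle 2.4800 rad, distance 8405.9 km.
Total: 822.4 + 8405.9 ≈ 9228 km.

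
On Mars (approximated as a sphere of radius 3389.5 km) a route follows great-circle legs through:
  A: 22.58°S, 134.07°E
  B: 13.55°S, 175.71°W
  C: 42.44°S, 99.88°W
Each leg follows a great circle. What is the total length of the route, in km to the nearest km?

7032 km

Leg A→B: central angle 0.8442 rad, distance 2861.5 km.
Leg B→C: central angle 1.2305 rad, distance 4170.9 km.
Total: 2861.5 + 4170.9 ≈ 7032 km.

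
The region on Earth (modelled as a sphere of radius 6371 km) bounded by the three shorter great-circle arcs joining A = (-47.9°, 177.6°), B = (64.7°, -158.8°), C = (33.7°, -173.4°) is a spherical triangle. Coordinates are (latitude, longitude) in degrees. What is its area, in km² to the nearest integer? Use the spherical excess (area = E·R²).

2638161 km²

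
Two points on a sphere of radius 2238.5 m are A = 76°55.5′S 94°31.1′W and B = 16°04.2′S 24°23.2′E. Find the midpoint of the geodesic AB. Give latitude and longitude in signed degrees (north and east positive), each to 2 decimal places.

The central angle between A and B is δ = 1.4055 rad.
With f = 0.5, the slerp weights are sin((1−f)δ)/sin δ = 0.6552 and sin(fδ)/sin δ = 0.6552.
Weighted sum of the unit vectors: (0.6552)·(-0.0178,-0.2255,-0.9741) + (0.6552)·(0.8752,0.3968,-0.2768) = (0.5618, 0.1122, -0.8196).
Converting back: φ = atan2(z, √(x²+y²)) = -55.05°, λ = atan2(y, x) = 11.29°.

-55.05°, 11.29°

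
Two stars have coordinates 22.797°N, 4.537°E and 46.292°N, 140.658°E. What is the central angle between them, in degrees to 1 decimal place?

In radians: φ₁ = 0.3979, φ₂ = 0.8079, Δλ = 136.121° = 2.3758 rad.
Haversine: a = sin²(Δφ/2) + cos φ₁ cos φ₂ sin²(Δλ/2) = 0.0415 + (0.9219)(0.6910)(0.8604) = 0.58953.
Central angle c = 2·arcsin(√a) = 1.75084 rad.
So the angular separation is 100.3°.

100.3°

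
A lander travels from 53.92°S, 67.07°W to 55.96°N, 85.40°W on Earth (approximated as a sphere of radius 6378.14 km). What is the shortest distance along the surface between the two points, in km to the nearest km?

12346 km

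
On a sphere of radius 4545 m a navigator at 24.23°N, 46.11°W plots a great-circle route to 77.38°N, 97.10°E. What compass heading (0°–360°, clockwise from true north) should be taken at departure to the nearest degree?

8°

Δλ = 143.210° = 2.4995 rad.
y = sin Δλ · cos φ₂ = (0.5989)(0.2185) = 0.1308
x = cos φ₁ sin φ₂ − sin φ₁ cos φ₂ cos Δλ = (0.9119)(0.9758) − (0.4104)(0.2185)(-0.8008) = 0.9617
θ = atan2(y, x) = 7.75°, so the bearing is 8°.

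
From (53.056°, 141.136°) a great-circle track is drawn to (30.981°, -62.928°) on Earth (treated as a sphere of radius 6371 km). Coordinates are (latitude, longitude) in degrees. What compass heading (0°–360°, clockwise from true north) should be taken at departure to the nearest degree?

20°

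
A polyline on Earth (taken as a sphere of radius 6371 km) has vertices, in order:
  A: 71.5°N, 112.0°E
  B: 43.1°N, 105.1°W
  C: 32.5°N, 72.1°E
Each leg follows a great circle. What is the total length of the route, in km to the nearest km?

Leg A→B: central angle 1.0892 rad, distance 6939.4 km.
Leg B→C: central angle 1.8214 rad, distance 11603.9 km.
Total: 6939.4 + 11603.9 ≈ 18543 km.

18543 km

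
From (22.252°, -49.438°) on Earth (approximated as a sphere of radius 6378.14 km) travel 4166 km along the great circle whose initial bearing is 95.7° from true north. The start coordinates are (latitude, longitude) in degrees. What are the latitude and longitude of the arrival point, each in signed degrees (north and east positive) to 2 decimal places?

Angular distance δ = d/R = 4166/6378.14 = 0.65317 rad; initial bearing θ = 1.6703 rad.
sin φ₂ = sin φ₁ cos δ + cos φ₁ sin δ cos θ = (0.3787)(0.7942) + (0.9255)(0.6077)(-0.0993) = 0.2449, so φ₂ = 14.17°.
Δλ = atan2(sin θ sin δ cos φ₁, cos δ − sin φ₁ sin φ₂) = atan2(0.5597, 0.7014) = 38.586°.
λ₂ = -49.438° + 38.586° = -10.85°.

14.17°, -10.85°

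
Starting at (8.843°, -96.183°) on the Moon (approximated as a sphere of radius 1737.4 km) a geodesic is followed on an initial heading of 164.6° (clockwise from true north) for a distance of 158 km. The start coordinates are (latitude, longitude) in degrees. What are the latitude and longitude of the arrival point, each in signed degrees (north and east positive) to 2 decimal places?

3.82°, -94.80°

Angular distance δ = d/R = 158/1737.4 = 0.09094 rad; initial bearing θ = 2.8728 rad.
sin φ₂ = sin φ₁ cos δ + cos φ₁ sin δ cos θ = (0.1537)(0.9959) + (0.9881)(0.0908)(-0.9641) = 0.0666, so φ₂ = 3.82°.
Δλ = atan2(sin θ sin δ cos φ₁, cos δ − sin φ₁ sin φ₂) = atan2(0.0238, 0.9856) = 1.385°.
λ₂ = -96.183° + 1.385° = -94.80°.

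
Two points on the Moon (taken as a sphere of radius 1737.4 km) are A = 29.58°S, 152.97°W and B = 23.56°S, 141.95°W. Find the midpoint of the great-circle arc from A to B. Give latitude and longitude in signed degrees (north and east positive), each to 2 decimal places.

Central angle δ = 0.2014 rad. Interpolating on the sphere with fraction f = 0.5:
P = [sin((1−f)δ)·A + sin(fδ)·B] / sin δ = 0.5025·A + 0.5025·B in Cartesian coordinates,
giving P = (-0.7521, -0.4825, -0.4489), i.e. latitude -26.68°, longitude -147.31°.

-26.68°, -147.31°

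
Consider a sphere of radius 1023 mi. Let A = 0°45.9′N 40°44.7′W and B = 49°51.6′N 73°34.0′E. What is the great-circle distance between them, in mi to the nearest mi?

1871 mi

Let φ₁ = 0.0134 rad, φ₂ = 0.8702 rad, and Δλ = 1.9951 rad.
Haversine: a = sin²(Δφ/2) + cos φ₁ cos φ₂ sin²(Δλ/2) = 0.1726 + (0.9999)(0.6447)(0.7058) = 0.62759.
Central angle c = 2·arcsin(√a) = 1.82883 rad.
Distance = R·c = 1023 × 1.8288 ≈ 1871 mi.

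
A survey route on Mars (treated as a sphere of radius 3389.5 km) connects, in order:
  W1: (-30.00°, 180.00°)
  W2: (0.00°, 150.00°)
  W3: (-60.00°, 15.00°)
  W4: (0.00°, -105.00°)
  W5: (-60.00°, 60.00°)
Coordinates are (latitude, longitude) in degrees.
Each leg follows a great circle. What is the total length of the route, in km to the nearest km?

22212 km

Leg W1→W2: central angle 0.7227 rad, distance 2449.7 km.
Leg W2→W3: central angle 1.9322 rad, distance 6549.1 km.
Leg W3→W4: central angle 1.8235 rad, distance 6180.7 km.
Leg W4→W5: central angle 2.0748 rad, distance 7032.6 km.
Total: 2449.7 + 6549.1 + 6180.7 + 7032.6 ≈ 22212 km.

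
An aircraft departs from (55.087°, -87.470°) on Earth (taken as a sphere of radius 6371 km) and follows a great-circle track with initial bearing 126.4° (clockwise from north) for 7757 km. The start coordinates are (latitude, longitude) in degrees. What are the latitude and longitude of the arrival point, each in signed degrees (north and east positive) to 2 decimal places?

-2.00°, -38.39°

Angular distance δ = d/R = 7757/6371 = 1.21755 rad; initial bearing θ = 2.2061 rad.
sin φ₂ = sin φ₁ cos δ + cos φ₁ sin δ cos θ = (0.8200)(0.3459) + (0.5723)(0.9383)(-0.5934) = -0.0350, so φ₂ = -2.00°.
Δλ = atan2(sin θ sin δ cos φ₁, cos δ − sin φ₁ sin φ₂) = atan2(0.4322, 0.3746) = 49.083°.
λ₂ = -87.470° + 49.083° = -38.39°.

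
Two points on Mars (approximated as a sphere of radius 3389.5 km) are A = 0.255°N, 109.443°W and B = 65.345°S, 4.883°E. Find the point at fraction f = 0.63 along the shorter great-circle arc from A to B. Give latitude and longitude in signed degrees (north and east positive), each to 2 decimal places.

-55.13°, -72.41°

The central angle between A and B is δ = 1.7476 rad.
With f = 0.63, the slerp weights are sin((1−f)δ)/sin δ = 0.6120 and sin(fδ)/sin δ = 0.9058.
Weighted sum of the unit vectors: (0.6120)·(-0.3329,-0.9430,0.0045) + (0.9058)·(0.4156,0.0355,-0.9088) = (0.1728, -0.5450, -0.8205).
Converting back: φ = atan2(z, √(x²+y²)) = -55.13°, λ = atan2(y, x) = -72.41°.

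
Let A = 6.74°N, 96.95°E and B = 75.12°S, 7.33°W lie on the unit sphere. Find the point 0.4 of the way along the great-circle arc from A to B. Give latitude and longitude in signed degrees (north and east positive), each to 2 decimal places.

-31.91°, 85.90°

Central angle δ = 1.7481 rad. Interpolating on the sphere with fraction f = 0.4:
P = [sin((1−f)δ)·A + sin(fδ)·B] / sin δ = 0.8806·A + 0.6539·B in Cartesian coordinates,
giving P = (0.0607, 0.8467, -0.5286), i.e. latitude -31.91°, longitude 85.90°.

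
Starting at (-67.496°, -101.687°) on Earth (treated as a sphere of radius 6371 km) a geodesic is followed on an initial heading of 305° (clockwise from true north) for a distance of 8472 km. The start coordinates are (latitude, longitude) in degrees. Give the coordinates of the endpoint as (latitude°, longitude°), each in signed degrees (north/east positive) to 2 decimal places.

Angular distance δ = d/R = 8472/6371 = 1.32978 rad; initial bearing θ = 5.3233 rad.
sin φ₂ = sin φ₁ cos δ + cos φ₁ sin δ cos θ = (-0.9239)(0.2387) + (0.3827)(0.9711)(0.5736) = -0.0073, so φ₂ = -0.42°.
Δλ = atan2(sin θ sin δ cos φ₁, cos δ − sin φ₁ sin φ₂) = atan2(-0.3045, 0.2319) = -52.702°.
λ₂ = -101.687° − 52.702° = -154.39°.

-0.42°, -154.39°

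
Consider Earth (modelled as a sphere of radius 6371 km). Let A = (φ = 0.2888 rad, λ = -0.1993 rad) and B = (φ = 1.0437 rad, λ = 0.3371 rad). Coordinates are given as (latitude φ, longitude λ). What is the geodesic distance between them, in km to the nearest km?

With latitudes φ₁ = 16.547°, φ₂ = 59.800° and longitude difference Δλ = 30.733°:
Haversine: a = sin²(Δφ/2) + cos φ₁ cos φ₂ sin²(Δλ/2) = 0.1358 + (0.9586)(0.5030)(0.0702) = 0.16969.
Central angle c = 2·arcsin(√a) = 0.84915 rad.
Distance = R·c = 6371 × 0.8492 ≈ 5410 km.

5410 km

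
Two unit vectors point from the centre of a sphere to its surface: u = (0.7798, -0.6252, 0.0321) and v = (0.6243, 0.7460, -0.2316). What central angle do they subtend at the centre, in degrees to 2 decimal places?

89.26°

u·v = 0.0130; |u| = 1.0000, |v| = 1.0000.
cos θ = (u·v)/(|u||v|) = 0.0130, so θ = 89.26°.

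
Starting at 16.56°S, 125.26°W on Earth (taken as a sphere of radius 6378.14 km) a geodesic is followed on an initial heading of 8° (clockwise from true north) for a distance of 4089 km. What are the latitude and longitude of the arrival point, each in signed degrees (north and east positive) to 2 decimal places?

19.83°, -120.18°

Angular distance δ = d/R = 4089/6378.14 = 0.64110 rad; initial bearing θ = 0.1396 rad.
sin φ₂ = sin φ₁ cos δ + cos φ₁ sin δ cos θ = (-0.2850)(0.8014) + (0.9585)(0.5981)(0.9903) = 0.3393, so φ₂ = 19.83°.
Δλ = atan2(sin θ sin δ cos φ₁, cos δ − sin φ₁ sin φ₂) = atan2(0.0798, 0.8981) = 5.076°.
λ₂ = -125.260° + 5.076° = -120.18°.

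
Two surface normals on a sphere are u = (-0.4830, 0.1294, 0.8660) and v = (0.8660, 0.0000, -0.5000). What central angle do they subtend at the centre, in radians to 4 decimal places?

2.5893 rad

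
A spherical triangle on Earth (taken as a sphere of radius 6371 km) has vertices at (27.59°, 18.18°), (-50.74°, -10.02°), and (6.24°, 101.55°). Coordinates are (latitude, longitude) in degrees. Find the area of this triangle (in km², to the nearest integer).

Side lengths (central angles): a = 1.8917, b = 1.4181, c = 1.4347 rad; semiperimeter s = 2.3723.
By l'Huilier's theorem, tan(E/4) = √[tan(s/2) tan((s−a)/2) tan((s−b)/2) tan((s−c)/2)], giving spherical excess E = 1.5152 rad.
Area = E·R² = 1.5152 × (6371)² ≈ 61502984 km².

61502984 km²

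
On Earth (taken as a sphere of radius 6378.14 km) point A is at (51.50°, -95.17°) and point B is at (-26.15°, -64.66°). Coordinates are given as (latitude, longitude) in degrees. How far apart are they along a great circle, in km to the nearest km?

With latitudes φ₁ = 51.500°, φ₂ = -26.150° and longitude difference Δλ = 30.510°:
cos c = sin φ₁ sin φ₂ + cos φ₁ cos φ₂ cos Δλ = (0.7826)(-0.4407) + (0.6225)(0.8976)(0.8615) = 0.13651,
so c = arccos(0.13651) = 1.43386 rad.
Distance = R·c = 6378.14 × 1.4339 ≈ 9145 km.

9145 km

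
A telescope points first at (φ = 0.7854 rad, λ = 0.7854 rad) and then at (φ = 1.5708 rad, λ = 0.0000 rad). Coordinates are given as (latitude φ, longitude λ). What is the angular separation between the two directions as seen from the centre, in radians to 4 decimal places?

With latitudes φ₁ = 45.000°, φ₂ = 90.000° and longitude difference Δλ = -45.000°:
Haversine: a = sin²(Δφ/2) + cos φ₁ cos φ₂ sin²(Δλ/2) = 0.1464 + (0.7071)(-0.0000)(0.1464) = 0.14645.
Central angle c = 2·arcsin(√a) = 0.78540 rad.
So the angular separation is 0.7854 rad.

0.7854 rad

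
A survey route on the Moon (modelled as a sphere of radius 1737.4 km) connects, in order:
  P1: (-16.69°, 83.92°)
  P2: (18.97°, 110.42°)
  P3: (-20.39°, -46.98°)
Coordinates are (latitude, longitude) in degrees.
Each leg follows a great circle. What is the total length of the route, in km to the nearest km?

Leg P1→P2: central angle 0.7709 rad, distance 1339.3 km.
Leg P2→P3: central angle 2.7697 rad, distance 4812.0 km.
Total: 1339.3 + 4812.0 ≈ 6151 km.

6151 km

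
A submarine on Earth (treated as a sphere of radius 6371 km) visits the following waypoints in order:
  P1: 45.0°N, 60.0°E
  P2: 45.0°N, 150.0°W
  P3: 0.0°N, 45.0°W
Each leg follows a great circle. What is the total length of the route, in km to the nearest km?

20761 km

Leg P1→P2: central angle 1.5038 rad, distance 9580.4 km.
Leg P2→P3: central angle 1.7548 rad, distance 11180.1 km.
Total: 9580.4 + 11180.1 ≈ 20761 km.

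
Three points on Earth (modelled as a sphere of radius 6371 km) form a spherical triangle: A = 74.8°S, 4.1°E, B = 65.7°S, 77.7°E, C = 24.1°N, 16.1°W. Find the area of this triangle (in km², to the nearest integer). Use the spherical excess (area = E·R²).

Side lengths (central angles): a = 1.9791, b = 1.7410, c = 0.4276 rad; semiperimeter s = 2.0738.
By l'Huilier's theorem, tan(E/4) = √[tan(s/2) tan((s−a)/2) tan((s−b)/2) tan((s−c)/2)], giving spherical excess E = 0.4798 rad.
Area = E·R² = 0.4798 × (6371)² ≈ 19475765 km².

19475765 km²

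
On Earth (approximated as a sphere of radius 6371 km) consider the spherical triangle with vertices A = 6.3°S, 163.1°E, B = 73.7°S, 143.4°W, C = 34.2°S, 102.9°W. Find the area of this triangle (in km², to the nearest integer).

Side lengths (central angles): a = 0.7727, b = 1.5665, c = 1.2961 rad; semiperimeter s = 1.8176.
By l'Huilier's theorem, tan(E/4) = √[tan(s/2) tan((s−a)/2) tan((s−b)/2) tan((s−c)/2)], giving spherical excess E = 0.6260 rad.
Area = E·R² = 0.6260 × (6371)² ≈ 25407944 km².

25407944 km²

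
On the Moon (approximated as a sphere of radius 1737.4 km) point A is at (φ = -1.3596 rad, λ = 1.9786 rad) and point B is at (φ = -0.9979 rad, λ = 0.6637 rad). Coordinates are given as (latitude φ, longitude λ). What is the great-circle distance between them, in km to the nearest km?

963 km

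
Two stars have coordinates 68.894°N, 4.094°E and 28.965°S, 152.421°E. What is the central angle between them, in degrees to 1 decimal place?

136.0°

In radians: φ₁ = 1.2024, φ₂ = -0.5055, Δλ = 148.327° = 2.5888 rad.
cos c = sin φ₁ sin φ₂ + cos φ₁ cos φ₂ cos Δλ = (0.9329)(-0.4843) + (0.3601)(0.8749)(-0.8511) = -0.71992,
so c = arccos(-0.71992) = 2.37448 rad.
So the angular separation is 136.0°.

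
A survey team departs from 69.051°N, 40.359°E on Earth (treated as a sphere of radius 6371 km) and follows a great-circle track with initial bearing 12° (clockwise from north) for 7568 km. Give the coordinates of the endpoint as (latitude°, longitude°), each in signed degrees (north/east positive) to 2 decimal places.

Angular distance δ = d/R = 7568/6371 = 1.18788 rad; initial bearing θ = 0.2094 rad.
sin φ₂ = sin φ₁ cos δ + cos φ₁ sin δ cos θ = (0.9339)(0.3736) + (0.3575)(0.9276)(0.9781) = 0.6733, so φ₂ = 42.32°.
Δλ = atan2(sin θ sin δ cos φ₁, cos δ − sin φ₁ sin φ₂) = atan2(0.0690, -0.2552) = 164.880°.
λ₂ = 40.359° + 164.880° = 205.24° → -154.76° after wrapping to (−180°, 180°].

42.32°, -154.76°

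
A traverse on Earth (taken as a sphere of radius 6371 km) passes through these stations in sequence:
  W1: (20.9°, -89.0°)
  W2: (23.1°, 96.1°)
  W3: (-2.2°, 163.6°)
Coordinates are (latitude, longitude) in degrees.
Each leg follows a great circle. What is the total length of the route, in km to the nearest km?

22911 km

Leg W1→W2: central angle 2.3688 rad, distance 15091.4 km.
Leg W2→W3: central angle 1.2274 rad, distance 7819.8 km.
Total: 15091.4 + 7819.8 ≈ 22911 km.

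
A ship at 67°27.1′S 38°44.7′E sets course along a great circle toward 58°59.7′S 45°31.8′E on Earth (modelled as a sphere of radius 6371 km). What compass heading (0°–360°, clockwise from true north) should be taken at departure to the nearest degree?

23°

With φ₁ = -1.1773, φ₂ = -1.0297, Δλ = 0.1184 rad, the forward-azimuth formula gives
θ = atan2( sin Δλ cos φ₂ , cos φ₁ sin φ₂ − sin φ₁ cos φ₂ cos Δλ ) = atan2(0.0609, 0.1437) = 22.95°.
So the initial bearing is 23°.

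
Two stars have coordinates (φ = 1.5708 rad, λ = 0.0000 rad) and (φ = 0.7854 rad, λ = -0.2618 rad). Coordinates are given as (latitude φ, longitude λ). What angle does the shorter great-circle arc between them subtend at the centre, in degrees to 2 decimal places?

45.00°

In radians: φ₁ = 1.5708, φ₂ = 0.7854, Δλ = -15.000° = -0.2618 rad.
cos c = sin φ₁ sin φ₂ + cos φ₁ cos φ₂ cos Δλ = (1.0000)(0.7071) + (-0.0000)(0.7071)(0.9659) = 0.70711,
so c = arccos(0.70711) = 0.78540 rad.
So the angular separation is 45.00°.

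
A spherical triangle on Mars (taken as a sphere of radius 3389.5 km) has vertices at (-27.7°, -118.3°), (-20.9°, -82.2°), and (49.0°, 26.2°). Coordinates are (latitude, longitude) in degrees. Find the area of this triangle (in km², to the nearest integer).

Side lengths (central angles): a = 2.0518, b = 2.5387, c = 0.5842 rad; semiperimeter s = 2.5874.
By l'Huilier's theorem, tan(E/4) = √[tan(s/2) tan((s−a)/2) tan((s−b)/2) tan((s−c)/2)], giving spherical excess E = 0.7569 rad.
Area = E·R² = 0.7569 × (3389.5)² ≈ 8696352 km².

8696352 km²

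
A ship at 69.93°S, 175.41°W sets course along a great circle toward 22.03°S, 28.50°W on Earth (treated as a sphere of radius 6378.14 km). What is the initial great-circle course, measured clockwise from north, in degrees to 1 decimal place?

149.5°

Δλ = 146.910° = 2.5641 rad.
y = sin Δλ · cos φ₂ = (0.5460)(0.9270) = 0.5061
x = cos φ₁ sin φ₂ − sin φ₁ cos φ₂ cos Δλ = (0.3432)(-0.3751) − (-0.9393)(0.9270)(-0.8378) = -0.8582
θ = atan2(y, x) = 149.47°, so the bearing is 149.5°.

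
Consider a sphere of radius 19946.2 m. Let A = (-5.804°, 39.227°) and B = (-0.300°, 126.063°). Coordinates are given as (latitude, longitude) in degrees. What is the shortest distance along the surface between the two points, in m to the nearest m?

30225 m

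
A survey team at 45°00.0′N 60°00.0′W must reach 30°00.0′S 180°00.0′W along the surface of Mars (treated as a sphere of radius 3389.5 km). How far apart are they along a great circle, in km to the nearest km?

7766 km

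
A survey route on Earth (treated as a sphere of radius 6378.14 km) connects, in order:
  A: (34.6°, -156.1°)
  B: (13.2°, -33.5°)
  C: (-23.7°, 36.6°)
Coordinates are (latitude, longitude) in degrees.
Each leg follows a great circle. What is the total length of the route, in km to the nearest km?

Leg A→B: central angle 1.8777 rad, distance 11976.2 km.
Leg B→C: central angle 1.3575 rad, distance 8658.5 km.
Total: 11976.2 + 8658.5 ≈ 20635 km.

20635 km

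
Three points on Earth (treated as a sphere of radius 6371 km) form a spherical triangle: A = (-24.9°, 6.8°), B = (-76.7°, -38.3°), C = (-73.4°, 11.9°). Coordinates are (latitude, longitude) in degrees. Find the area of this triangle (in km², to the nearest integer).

Side lengths (central angles): a = 0.2255, b = 0.8479, c = 0.9800 rad; semiperimeter s = 1.0267.
By l'Huilier's theorem, tan(E/4) = √[tan(s/2) tan((s−a)/2) tan((s−b)/2) tan((s−c)/2)], giving spherical excess E = 0.0894 rad.
Area = E·R² = 0.0894 × (6371)² ≈ 3627883 km².

3627883 km²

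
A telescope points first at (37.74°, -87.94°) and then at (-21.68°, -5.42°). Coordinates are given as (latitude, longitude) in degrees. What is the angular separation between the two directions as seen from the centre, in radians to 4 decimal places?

1.7016 rad

In radians: φ₁ = 0.6587, φ₂ = -0.3784, Δλ = 82.520° = 1.4402 rad.
Haversine: a = sin²(Δφ/2) + cos φ₁ cos φ₂ sin²(Δλ/2) = 0.2456 + (0.7908)(0.9293)(0.4349) = 0.56523.
Central angle c = 2·arcsin(√a) = 1.70162 rad.
So the angular separation is 1.7016 rad.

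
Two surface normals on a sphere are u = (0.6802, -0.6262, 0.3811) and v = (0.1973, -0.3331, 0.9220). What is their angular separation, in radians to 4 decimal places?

u·v = 0.6942; |u| = 1.0000, |v| = 1.0000.
cos θ = (u·v)/(|u||v|) = 0.6942, so θ = 0.8035 rad.

0.8035 rad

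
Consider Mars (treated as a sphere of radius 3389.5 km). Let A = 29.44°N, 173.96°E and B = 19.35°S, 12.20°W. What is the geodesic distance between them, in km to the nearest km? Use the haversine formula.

In radians: φ₁ = 0.5138, φ₂ = -0.3377, Δλ = 173.840° = 3.0341 rad.
Haversine: a = sin²(Δφ/2) + cos φ₁ cos φ₂ sin²(Δλ/2) = 0.1706 + (0.8709)(0.9435)(0.9971) = 0.98989.
Central angle c = 2·arcsin(√a) = 2.94020 rad.
Distance = R·c = 3389.5 × 2.9402 ≈ 9966 km.

9966 km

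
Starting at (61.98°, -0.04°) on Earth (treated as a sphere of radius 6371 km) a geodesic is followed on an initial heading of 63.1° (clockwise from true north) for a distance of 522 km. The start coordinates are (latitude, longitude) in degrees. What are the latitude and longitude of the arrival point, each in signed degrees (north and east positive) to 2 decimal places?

Angular distance δ = d/R = 522/6371 = 0.08193 rad; initial bearing θ = 1.1013 rad.
sin φ₂ = sin φ₁ cos δ + cos φ₁ sin δ cos θ = (0.8828)(0.9966) + (0.4698)(0.0818)(0.4524) = 0.8972, so φ₂ = 63.79°.
Δλ = atan2(sin θ sin δ cos φ₁, cos δ − sin φ₁ sin φ₂) = atan2(0.0343, 0.2046) = 9.514°.
λ₂ = -0.040° + 9.514° = 9.47°.

63.79°, 9.47°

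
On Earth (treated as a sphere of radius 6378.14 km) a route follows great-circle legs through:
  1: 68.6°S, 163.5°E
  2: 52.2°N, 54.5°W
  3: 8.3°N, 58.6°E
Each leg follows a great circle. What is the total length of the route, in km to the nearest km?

28151 km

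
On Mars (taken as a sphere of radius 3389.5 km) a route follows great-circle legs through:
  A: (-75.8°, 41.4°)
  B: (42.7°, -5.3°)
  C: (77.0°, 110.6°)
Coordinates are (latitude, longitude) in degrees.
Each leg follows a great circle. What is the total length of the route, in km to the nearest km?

10424 km

Leg A→B: central angle 2.1339 rad, distance 7232.8 km.
Leg B→C: central angle 0.9415 rad, distance 3191.3 km.
Total: 7232.8 + 3191.3 ≈ 10424 km.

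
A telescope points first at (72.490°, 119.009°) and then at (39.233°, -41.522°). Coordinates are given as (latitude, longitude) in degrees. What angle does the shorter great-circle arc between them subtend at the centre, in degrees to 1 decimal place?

Let φ₁ = 1.2652 rad, φ₂ = 0.6847 rad, and Δλ = -2.8018 rad.
cos c = sin φ₁ sin φ₂ + cos φ₁ cos φ₂ cos Δλ = (0.9537)(0.6325) + (0.3009)(0.7746)(-0.9428) = 0.38345,
so c = arccos(0.38345) = 1.17727 rad.
So the angular separation is 67.5°.

67.5°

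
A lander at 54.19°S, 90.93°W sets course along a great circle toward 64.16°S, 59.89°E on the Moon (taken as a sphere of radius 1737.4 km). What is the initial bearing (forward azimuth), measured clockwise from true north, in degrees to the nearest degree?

166°

Δλ = 150.820° = 2.6323 rad.
y = sin Δλ · cos φ₂ = (0.4876)(0.4359) = 0.2125
x = cos φ₁ sin φ₂ − sin φ₁ cos φ₂ cos Δλ = (0.5851)(-0.9000) − (-0.8110)(0.4359)(-0.8731) = -0.8352
θ = atan2(y, x) = 165.72°, so the bearing is 166°.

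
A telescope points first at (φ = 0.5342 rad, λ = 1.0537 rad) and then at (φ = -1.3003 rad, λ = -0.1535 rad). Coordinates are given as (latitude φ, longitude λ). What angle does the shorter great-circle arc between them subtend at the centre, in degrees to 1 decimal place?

114.1°

With latitudes φ₁ = 30.607°, φ₂ = -74.502° and longitude difference Δλ = -69.167°:
Haversine: a = sin²(Δφ/2) + cos φ₁ cos φ₂ sin²(Δλ/2) = 0.6303 + (0.8607)(0.2672)(0.3222) = 0.70442.
Central angle c = 2·arcsin(√a) = 1.99199 rad.
So the angular separation is 114.1°.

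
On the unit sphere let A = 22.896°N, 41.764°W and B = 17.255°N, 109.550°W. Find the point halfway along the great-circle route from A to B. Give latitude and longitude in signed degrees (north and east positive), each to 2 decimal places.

The central angle between A and B is δ = 1.1063 rad.
With f = 0.5, the slerp weights are sin((1−f)δ)/sin δ = 0.5876 and sin(fδ)/sin δ = 0.5876.
Weighted sum of the unit vectors: (0.5876)·(0.6871,-0.6136,0.3891) + (0.5876)·(-0.3196,-0.8999,0.2966) = (0.2160, -0.8894, 0.4029).
Converting back: φ = atan2(z, √(x²+y²)) = 23.76°, λ = atan2(y, x) = -76.35°.

23.76°, -76.35°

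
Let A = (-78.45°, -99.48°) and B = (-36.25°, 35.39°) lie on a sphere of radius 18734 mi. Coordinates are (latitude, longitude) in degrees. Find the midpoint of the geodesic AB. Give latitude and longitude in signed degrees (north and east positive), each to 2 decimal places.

-66.59°, 23.35°

Central angle δ = 1.0867 rad. Interpolating on the sphere with fraction f = 0.5:
P = [sin((1−f)δ)·A + sin(fδ)·B] / sin δ = 0.5841·A + 0.5841·B in Cartesian coordinates,
giving P = (0.3648, 0.1575, -0.9177), i.e. latitude -66.59°, longitude 23.35°.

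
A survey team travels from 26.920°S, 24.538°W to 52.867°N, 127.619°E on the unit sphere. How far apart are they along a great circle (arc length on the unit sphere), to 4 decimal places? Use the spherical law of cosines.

In radians: φ₁ = -0.4698, φ₂ = 0.9227, Δλ = 152.157° = 2.6556 rad.
cos c = sin φ₁ sin φ₂ + cos φ₁ cos φ₂ cos Δλ = (-0.4527)(0.7972) + (0.8916)(0.6037)(-0.8842) = -0.83689,
so c = arccos(-0.83689) = 2.56237 rad.
On the unit sphere the arc length equals the central angle: 2.5624.

2.5624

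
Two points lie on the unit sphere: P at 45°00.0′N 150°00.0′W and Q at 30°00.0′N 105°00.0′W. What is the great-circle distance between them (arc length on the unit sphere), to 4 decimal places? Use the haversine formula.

0.6656

Let φ₁ = 0.7854 rad, φ₂ = 0.5236 rad, and Δλ = 0.7854 rad.
Haversine: a = sin²(Δφ/2) + cos φ₁ cos φ₂ sin²(Δλ/2) = 0.0170 + (0.7071)(0.8660)(0.1464) = 0.10672.
Central angle c = 2·arcsin(√a) = 0.66557 rad.
On the unit sphere the arc length equals the central angle: 0.6656.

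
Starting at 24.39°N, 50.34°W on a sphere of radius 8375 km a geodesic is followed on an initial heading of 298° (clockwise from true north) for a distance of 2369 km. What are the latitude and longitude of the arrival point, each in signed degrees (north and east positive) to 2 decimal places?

31.06°, -67.06°

Angular distance δ = d/R = 2369/8375 = 0.28287 rad; initial bearing θ = 5.2011 rad.
sin φ₂ = sin φ₁ cos δ + cos φ₁ sin δ cos θ = (0.4129)(0.9603) + (0.9108)(0.2791)(0.4695) = 0.5159, so φ₂ = 31.06°.
Δλ = atan2(sin θ sin δ cos φ₁, cos δ − sin φ₁ sin φ₂) = atan2(-0.2244, 0.7472) = -16.719°.
λ₂ = -50.340° − 16.719° = -67.06°.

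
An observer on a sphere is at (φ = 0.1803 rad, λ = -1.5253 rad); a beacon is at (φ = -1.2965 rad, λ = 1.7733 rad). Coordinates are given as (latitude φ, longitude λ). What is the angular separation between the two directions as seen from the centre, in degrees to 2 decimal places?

115.84°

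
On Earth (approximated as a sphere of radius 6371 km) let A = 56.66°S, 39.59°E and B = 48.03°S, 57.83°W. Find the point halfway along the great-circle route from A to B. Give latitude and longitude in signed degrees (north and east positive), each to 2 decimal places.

Central angle δ = 0.9598 rad. Interpolating on the sphere with fraction f = 0.5:
P = [sin((1−f)δ)·A + sin(fδ)·B] / sin δ = 0.5637·A + 0.5637·B in Cartesian coordinates,
giving P = (0.4394, -0.1216, -0.8900), i.e. latitude -62.87°, longitude -15.47°.

-62.87°, -15.47°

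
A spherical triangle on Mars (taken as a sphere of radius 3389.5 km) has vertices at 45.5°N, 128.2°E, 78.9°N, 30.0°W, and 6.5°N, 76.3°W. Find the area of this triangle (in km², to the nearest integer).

Side lengths (central angles): a = 1.3251, b = 2.1567, c = 0.9587 rad; semiperimeter s = 2.2202.
By l'Huilier's theorem, tan(E/4) = √[tan(s/2) tan((s−a)/2) tan((s−b)/2) tan((s−c)/2)], giving spherical excess E = 0.5948 rad.
Area = E·R² = 0.5948 × (3389.5)² ≈ 6833860 km².

6833860 km²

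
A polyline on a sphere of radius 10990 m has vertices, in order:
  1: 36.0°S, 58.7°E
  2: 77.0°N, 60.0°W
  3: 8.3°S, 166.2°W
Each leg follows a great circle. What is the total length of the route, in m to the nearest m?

44693 m

Leg 1→2: central angle 2.2918 rad, distance 25186.5 m.
Leg 2→3: central angle 1.7750 rad, distance 19506.9 m.
Total: 25186.5 + 19506.9 ≈ 44693 m.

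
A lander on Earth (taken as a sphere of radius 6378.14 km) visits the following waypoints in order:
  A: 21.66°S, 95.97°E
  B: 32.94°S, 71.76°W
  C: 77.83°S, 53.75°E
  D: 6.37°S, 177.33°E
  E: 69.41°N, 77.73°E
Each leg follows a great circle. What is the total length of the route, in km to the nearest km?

42137 km

Leg A→B: central angle 2.1670 rad, distance 13821.1 km.
Leg B→C: central angle 1.1277 rad, distance 7192.4 km.
Leg C→D: central angle 1.5782 rad, distance 10066.1 km.
Leg D→E: central angle 1.7337 rad, distance 11057.5 km.
Total: 13821.1 + 7192.4 + 10066.1 + 11057.5 ≈ 42137 km.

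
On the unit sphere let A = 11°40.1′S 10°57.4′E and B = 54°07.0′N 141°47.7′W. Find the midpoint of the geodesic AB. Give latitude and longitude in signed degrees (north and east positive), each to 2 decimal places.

The central angle between A and B is δ = 2.3107 rad.
With f = 0.5, the slerp weights are sin((1−f)δ)/sin δ = 1.2388 and sin(fδ)/sin δ = 1.2388.
Weighted sum of the unit vectors: (1.2388)·(0.9615,0.1861,-0.2022) + (1.2388)·(-0.4606,-0.3625,0.8102) = (0.6205, -0.2185, 0.7531).
Converting back: φ = atan2(z, √(x²+y²)) = 48.86°, λ = atan2(y, x) = -19.40°.

48.86°, -19.40°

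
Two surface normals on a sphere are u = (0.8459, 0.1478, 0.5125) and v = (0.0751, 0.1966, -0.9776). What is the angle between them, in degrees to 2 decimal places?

114.11°

u·v = -0.4084; |u| = 1.0000, |v| = 1.0000.
cos θ = (u·v)/(|u||v|) = -0.4084, so θ = 114.11°.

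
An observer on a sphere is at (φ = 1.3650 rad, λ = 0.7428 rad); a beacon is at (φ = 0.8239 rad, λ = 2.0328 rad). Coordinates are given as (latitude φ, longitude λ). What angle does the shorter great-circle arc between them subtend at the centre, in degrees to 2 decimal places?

40.82°

In radians: φ₁ = 1.3650, φ₂ = 0.8239, Δλ = 73.912° = 1.2900 rad.
cos c = sin φ₁ sin φ₂ + cos φ₁ cos φ₂ cos Δλ = (0.9789)(0.7338) + (0.2043)(0.6794)(0.2771) = 0.75679,
so c = arccos(0.75679) = 0.71241 rad.
So the angular separation is 40.82°.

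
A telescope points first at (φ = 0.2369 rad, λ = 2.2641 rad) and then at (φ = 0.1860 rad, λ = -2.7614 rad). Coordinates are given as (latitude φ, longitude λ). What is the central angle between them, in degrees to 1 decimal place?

70.3°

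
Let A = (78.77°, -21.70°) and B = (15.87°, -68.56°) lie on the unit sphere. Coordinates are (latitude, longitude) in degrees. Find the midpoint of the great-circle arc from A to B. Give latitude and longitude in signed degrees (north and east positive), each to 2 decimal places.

The central angle between A and B is δ = 1.1633 rad.
With f = 0.5, the slerp weights are sin((1−f)δ)/sin δ = 0.5984 and sin(fδ)/sin δ = 0.5984.
Weighted sum of the unit vectors: (0.5984)·(0.1809,-0.0720,0.9809) + (0.5984)·(0.3516,-0.8953,0.2735) = (0.3187, -0.5789, 0.7506).
Converting back: φ = atan2(z, √(x²+y²)) = 48.64°, λ = atan2(y, x) = -61.17°.

48.64°, -61.17°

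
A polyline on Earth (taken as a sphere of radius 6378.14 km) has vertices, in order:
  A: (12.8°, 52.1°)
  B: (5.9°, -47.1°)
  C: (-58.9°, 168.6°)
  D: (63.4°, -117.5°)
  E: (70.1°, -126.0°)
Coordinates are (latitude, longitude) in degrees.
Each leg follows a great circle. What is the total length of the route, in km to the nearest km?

40072 km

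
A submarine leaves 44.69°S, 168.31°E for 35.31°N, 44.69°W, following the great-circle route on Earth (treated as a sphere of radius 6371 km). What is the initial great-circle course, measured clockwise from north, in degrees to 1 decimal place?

Δλ = 147.000° = 2.5656 rad.
y = sin Δλ · cos φ₂ = (0.5446)(0.8160) = 0.4444
x = cos φ₁ sin φ₂ − sin φ₁ cos φ₂ cos Δλ = (0.7109)(0.5780) − (-0.7033)(0.8160)(-0.8387) = -0.0704
θ = atan2(y, x) = 99.00°, so the bearing is 99.0°.

99.0°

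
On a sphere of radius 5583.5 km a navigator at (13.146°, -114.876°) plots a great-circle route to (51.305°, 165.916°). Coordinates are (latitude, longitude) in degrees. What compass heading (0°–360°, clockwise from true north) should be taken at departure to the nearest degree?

320°

With φ₁ = 0.2294, φ₂ = 0.8954, Δλ = -1.3824 rad, the forward-azimuth formula gives
θ = atan2( sin Δλ cos φ₂ , cos φ₁ sin φ₂ − sin φ₁ cos φ₂ cos Δλ ) = atan2(-0.6141, 0.7334) = -39.94°.
Adding 360° brings this into [0°, 360°): 320°.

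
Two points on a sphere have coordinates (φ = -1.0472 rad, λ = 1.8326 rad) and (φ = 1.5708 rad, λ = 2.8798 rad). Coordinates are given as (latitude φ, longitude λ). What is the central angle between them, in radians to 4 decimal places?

2.6180 rad

With latitudes φ₁ = -60.000°, φ₂ = 90.000° and longitude difference Δλ = 60.000°:
Haversine: a = sin²(Δφ/2) + cos φ₁ cos φ₂ sin²(Δλ/2) = 0.9330 + (0.5000)(-0.0000)(0.2500) = 0.93301.
Central angle c = 2·arcsin(√a) = 2.61800 rad.
So the angular separation is 2.6180 rad.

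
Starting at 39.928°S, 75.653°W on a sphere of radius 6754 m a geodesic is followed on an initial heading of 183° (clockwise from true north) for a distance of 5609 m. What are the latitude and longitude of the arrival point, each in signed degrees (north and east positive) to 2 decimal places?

Angular distance δ = d/R = 5609/6754 = 0.83047 rad; initial bearing θ = 3.1940 rad.
sin φ₂ = sin φ₁ cos δ + cos φ₁ sin δ cos θ = (-0.6418)(0.6745) + (0.7669)(0.7382)(-0.9986) = -0.9983, so φ₂ = -86.64°.
Δλ = atan2(sin θ sin δ cos φ₁, cos δ − sin φ₁ sin φ₂) = atan2(-0.0296, 0.0338) = -41.231°.
λ₂ = -75.653° − 41.231° = -116.88°.

-86.64°, -116.88°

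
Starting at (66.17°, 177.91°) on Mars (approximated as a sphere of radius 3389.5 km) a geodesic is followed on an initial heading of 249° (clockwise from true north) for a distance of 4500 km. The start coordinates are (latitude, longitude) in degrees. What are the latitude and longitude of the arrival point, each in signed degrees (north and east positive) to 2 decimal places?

4.57°, 112.54°

Angular distance δ = d/R = 4500/3389.5 = 1.32763 rad; initial bearing θ = 4.3459 rad.
sin φ₂ = sin φ₁ cos δ + cos φ₁ sin δ cos θ = (0.9147)(0.2408) + (0.4040)(0.9706)(-0.3584) = 0.0797, so φ₂ = 4.57°.
Δλ = atan2(sin θ sin δ cos φ₁, cos δ − sin φ₁ sin φ₂) = atan2(-0.3661, 0.1679) = -65.369°.
λ₂ = 177.910° − 65.369° = 112.54°.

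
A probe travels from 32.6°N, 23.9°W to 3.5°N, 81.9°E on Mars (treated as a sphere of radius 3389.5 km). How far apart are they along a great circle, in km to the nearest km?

5993 km

In radians: φ₁ = 0.5690, φ₂ = 0.0611, Δλ = 105.800° = 1.8466 rad.
Haversine: a = sin²(Δφ/2) + cos φ₁ cos φ₂ sin²(Δλ/2) = 0.0631 + (0.8425)(0.9981)(0.6361) = 0.59803.
Central angle c = 2·arcsin(√a) = 1.76814 rad.
Distance = R·c = 3389.5 × 1.7681 ≈ 5993 km.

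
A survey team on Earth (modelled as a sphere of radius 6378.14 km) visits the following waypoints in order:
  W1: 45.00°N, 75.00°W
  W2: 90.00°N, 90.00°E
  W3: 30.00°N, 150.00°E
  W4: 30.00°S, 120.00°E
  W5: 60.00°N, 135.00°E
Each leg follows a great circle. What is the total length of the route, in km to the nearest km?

29199 km

Leg W1→W2: central angle 0.7854 rad, distance 5009.4 km.
Leg W2→W3: central angle 1.0472 rad, distance 6679.2 km.
Leg W3→W4: central angle 1.1598 rad, distance 7397.4 km.
Leg W4→W5: central angle 1.5856 rad, distance 10112.9 km.
Total: 5009.4 + 6679.2 + 7397.4 + 10112.9 ≈ 29199 km.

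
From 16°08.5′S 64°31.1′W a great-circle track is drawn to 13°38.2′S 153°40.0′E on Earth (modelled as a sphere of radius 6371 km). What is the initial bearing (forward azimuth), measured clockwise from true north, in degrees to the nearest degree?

With φ₁ = -0.2817, φ₂ = -0.2380, Δλ = -2.4751 rad, the forward-azimuth formula gives
θ = atan2( sin Δλ cos φ₂ , cos φ₁ sin φ₂ − sin φ₁ cos φ₂ cos Δλ ) = atan2(-0.6008, -0.4388) = -126.15°.
Adding 360° brings this into [0°, 360°): 234°.

234°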